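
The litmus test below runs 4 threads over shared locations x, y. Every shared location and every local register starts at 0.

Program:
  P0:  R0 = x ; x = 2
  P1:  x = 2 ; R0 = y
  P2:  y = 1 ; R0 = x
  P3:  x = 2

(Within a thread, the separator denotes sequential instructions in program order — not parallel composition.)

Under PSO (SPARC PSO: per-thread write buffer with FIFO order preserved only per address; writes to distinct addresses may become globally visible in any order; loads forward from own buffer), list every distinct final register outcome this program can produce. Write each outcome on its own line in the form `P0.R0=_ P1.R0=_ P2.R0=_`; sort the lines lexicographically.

P0.R0=0 P1.R0=0 P2.R0=0
P0.R0=0 P1.R0=0 P2.R0=2
P0.R0=0 P1.R0=1 P2.R0=0
P0.R0=0 P1.R0=1 P2.R0=2
P0.R0=2 P1.R0=0 P2.R0=0
P0.R0=2 P1.R0=0 P2.R0=2
P0.R0=2 P1.R0=1 P2.R0=0
P0.R0=2 P1.R0=1 P2.R0=2

outcome vector order: (P0.R0,P1.R0,P2.R0)
|PSO outcomes| = 8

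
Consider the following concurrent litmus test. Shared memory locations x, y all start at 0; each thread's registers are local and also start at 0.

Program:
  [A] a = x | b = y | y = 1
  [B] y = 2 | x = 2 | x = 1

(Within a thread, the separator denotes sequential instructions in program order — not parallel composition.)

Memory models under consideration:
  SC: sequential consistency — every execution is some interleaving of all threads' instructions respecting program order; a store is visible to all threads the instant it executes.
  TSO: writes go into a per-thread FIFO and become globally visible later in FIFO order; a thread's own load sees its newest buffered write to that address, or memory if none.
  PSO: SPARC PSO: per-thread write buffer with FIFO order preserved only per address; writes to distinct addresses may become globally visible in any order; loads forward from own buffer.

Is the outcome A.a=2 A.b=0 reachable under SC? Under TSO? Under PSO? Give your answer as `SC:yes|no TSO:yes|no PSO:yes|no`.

outcome vector order: (A.a,A.b)
SC (4): 00; 02; 12; 22
TSO (4): 00; 02; 12; 22
PSO (6): 00; 02; 10; 12; 20; 22
target 20 ∈ {PSO}

SC:no TSO:no PSO:yes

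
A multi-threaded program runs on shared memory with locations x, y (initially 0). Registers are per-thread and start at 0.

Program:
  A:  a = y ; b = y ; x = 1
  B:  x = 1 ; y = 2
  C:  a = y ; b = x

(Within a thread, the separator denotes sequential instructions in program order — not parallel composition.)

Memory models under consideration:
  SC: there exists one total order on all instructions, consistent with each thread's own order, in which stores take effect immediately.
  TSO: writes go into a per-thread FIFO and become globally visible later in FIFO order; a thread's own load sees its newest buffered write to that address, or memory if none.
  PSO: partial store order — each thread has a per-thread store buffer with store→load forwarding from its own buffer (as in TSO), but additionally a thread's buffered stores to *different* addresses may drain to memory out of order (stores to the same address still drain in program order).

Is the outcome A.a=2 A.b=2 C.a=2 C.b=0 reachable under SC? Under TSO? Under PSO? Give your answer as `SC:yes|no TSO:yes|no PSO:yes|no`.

outcome vector order: (A.a,A.b,C.a,C.b)
[SC] allowed = {<0 0 0 0> <0 0 0 1> <0 0 2 1> <0 2 0 0> <0 2 0 1> <0 2 2 1> <2 2 0 0> <2 2 0 1> <2 2 2 1>}
[TSO] allowed = {<0 0 0 0> <0 0 0 1> <0 0 2 1> <0 2 0 0> <0 2 0 1> <0 2 2 1> <2 2 0 0> <2 2 0 1> <2 2 2 1>}
[PSO] allowed = {<0 0 0 0> <0 0 0 1> <0 0 2 0> <0 0 2 1> <0 2 0 0> <0 2 0 1> <0 2 2 0> <0 2 2 1> <2 2 0 0> <2 2 0 1> <2 2 2 0> <2 2 2 1>}
target <2 2 2 0> ∈ {PSO}

SC:no TSO:no PSO:yes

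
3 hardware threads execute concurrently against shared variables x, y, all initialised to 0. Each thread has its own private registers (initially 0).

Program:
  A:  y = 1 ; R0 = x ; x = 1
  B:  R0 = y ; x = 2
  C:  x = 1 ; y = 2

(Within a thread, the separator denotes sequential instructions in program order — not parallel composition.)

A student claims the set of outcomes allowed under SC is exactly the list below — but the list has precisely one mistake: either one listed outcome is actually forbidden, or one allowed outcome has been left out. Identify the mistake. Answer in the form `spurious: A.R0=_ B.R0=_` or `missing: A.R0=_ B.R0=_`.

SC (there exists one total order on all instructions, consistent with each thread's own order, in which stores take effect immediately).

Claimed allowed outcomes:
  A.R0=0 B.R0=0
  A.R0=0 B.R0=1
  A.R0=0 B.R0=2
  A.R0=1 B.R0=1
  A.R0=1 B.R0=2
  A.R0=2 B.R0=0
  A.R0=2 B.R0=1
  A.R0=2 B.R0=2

outcome vector order: (A.R0,B.R0)
[SC] allowed = {00; 01; 02; 10; 11; 12; 20; 21; 22}
SC∖claimed = {10}

missing: A.R0=1 B.R0=0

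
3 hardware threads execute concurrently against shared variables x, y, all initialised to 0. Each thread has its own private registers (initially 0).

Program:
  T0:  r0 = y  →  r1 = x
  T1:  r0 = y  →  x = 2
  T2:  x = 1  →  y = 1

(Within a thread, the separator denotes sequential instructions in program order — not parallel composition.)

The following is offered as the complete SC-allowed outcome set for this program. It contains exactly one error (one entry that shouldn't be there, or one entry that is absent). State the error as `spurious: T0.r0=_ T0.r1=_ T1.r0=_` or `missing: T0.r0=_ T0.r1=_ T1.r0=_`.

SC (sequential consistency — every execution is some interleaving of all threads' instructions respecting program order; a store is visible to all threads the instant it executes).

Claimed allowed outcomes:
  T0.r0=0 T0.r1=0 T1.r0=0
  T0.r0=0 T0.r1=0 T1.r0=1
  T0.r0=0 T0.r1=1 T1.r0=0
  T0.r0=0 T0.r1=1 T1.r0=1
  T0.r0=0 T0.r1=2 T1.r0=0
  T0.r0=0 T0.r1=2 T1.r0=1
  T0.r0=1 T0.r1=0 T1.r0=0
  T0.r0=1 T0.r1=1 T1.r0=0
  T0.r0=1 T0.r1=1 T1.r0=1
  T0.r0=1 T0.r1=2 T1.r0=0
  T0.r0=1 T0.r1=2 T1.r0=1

outcome vector order: (T0.r0,T0.r1,T1.r0)
SC (10): (0,0,0), (0,0,1), (0,1,0), (0,1,1), (0,2,0), (0,2,1), (1,1,0), (1,1,1), (1,2,0), (1,2,1)
claimed∖SC = {(1,0,0)}

spurious: T0.r0=1 T0.r1=0 T1.r0=0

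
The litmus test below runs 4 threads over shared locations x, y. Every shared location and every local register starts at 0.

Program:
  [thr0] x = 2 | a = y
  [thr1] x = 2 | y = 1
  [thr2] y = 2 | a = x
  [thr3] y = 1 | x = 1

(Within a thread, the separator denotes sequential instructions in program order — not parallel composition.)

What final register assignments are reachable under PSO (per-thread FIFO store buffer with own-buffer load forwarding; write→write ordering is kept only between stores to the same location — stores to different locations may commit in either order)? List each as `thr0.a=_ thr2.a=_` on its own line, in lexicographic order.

thr0.a=0 thr2.a=0
thr0.a=0 thr2.a=1
thr0.a=0 thr2.a=2
thr0.a=1 thr2.a=0
thr0.a=1 thr2.a=1
thr0.a=1 thr2.a=2
thr0.a=2 thr2.a=0
thr0.a=2 thr2.a=1
thr0.a=2 thr2.a=2

outcome vector order: (thr0.a,thr2.a)
|PSO outcomes| = 9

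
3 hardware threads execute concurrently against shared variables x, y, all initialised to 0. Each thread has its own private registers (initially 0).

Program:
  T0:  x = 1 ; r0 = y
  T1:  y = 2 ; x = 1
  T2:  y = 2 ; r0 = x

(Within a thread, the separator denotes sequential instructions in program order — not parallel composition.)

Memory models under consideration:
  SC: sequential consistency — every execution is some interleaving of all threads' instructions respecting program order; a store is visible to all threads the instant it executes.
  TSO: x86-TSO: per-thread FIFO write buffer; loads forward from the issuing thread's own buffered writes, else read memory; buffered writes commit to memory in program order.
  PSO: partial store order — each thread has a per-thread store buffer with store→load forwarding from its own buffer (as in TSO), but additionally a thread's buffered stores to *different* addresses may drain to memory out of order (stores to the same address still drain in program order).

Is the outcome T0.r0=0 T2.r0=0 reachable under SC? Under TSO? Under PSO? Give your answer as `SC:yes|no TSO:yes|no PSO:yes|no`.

SC:no TSO:yes PSO:yes

outcome vector order: (T0.r0,T2.r0)
under SC → <0 1>; <2 0>; <2 1>
under TSO → <0 0>; <0 1>; <2 0>; <2 1>
under PSO → <0 0>; <0 1>; <2 0>; <2 1>
target <0 0> ∈ {TSO,PSO}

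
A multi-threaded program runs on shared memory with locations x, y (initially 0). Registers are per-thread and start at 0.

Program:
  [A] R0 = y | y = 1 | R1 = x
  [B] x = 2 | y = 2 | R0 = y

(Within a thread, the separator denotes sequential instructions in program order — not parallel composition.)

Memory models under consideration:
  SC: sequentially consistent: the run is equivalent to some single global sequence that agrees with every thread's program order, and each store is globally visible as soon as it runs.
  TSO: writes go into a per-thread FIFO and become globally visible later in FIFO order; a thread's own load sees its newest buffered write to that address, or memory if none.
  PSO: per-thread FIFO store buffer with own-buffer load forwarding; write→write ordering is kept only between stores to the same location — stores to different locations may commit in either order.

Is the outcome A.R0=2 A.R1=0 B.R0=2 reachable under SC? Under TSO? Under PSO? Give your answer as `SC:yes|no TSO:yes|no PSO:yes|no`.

SC:no TSO:no PSO:yes

outcome vector order: (A.R0,A.R1,B.R0)
[SC] allowed = {0/0/2, 0/2/1, 0/2/2, 2/2/1, 2/2/2}
[TSO] allowed = {0/0/1, 0/0/2, 0/2/1, 0/2/2, 2/2/1, 2/2/2}
[PSO] allowed = {0/0/1, 0/0/2, 0/2/1, 0/2/2, 2/0/1, 2/0/2, 2/2/1, 2/2/2}
target 2/0/2 ∈ {PSO}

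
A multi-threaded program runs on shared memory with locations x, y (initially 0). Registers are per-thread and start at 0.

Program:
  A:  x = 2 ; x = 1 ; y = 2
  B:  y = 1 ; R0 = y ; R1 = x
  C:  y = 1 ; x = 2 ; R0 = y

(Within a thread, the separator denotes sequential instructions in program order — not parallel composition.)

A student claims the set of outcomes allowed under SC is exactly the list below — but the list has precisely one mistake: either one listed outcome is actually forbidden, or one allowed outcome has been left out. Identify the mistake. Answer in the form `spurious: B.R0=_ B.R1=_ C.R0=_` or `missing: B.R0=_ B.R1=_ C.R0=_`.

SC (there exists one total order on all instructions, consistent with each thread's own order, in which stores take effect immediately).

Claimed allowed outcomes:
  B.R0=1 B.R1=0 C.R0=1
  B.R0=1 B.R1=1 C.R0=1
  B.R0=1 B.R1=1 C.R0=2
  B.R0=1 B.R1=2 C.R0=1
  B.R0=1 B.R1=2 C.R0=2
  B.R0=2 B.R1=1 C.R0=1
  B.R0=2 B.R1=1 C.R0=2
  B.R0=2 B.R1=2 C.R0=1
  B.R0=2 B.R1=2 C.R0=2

outcome vector order: (B.R0,B.R1,C.R0)
[SC] allowed = {(1,0,1); (1,0,2); (1,1,1); (1,1,2); (1,2,1); (1,2,2); (2,1,1); (2,1,2); (2,2,1); (2,2,2)}
SC∖claimed = {(1,0,2)}

missing: B.R0=1 B.R1=0 C.R0=2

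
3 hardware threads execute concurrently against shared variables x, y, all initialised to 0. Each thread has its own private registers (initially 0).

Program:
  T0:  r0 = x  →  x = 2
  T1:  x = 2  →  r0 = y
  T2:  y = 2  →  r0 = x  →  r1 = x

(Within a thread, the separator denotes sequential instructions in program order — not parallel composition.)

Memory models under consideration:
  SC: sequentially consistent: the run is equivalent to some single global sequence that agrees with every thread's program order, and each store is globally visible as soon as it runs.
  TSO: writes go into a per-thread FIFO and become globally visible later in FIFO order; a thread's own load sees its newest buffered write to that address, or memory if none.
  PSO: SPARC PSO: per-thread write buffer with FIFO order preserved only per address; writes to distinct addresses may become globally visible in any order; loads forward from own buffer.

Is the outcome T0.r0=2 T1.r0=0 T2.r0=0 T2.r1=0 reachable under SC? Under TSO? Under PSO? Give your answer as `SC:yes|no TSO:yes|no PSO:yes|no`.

SC:no TSO:yes PSO:yes

outcome vector order: (T0.r0,T1.r0,T2.r0,T2.r1)
SC (8): (0,0,2,2); (0,2,0,0); (0,2,0,2); (0,2,2,2); (2,0,2,2); (2,2,0,0); (2,2,0,2); (2,2,2,2)
TSO (12): (0,0,0,0); (0,0,0,2); (0,0,2,2); (0,2,0,0); (0,2,0,2); (0,2,2,2); (2,0,0,0); (2,0,0,2); (2,0,2,2); (2,2,0,0); (2,2,0,2); (2,2,2,2)
PSO (12): (0,0,0,0); (0,0,0,2); (0,0,2,2); (0,2,0,0); (0,2,0,2); (0,2,2,2); (2,0,0,0); (2,0,0,2); (2,0,2,2); (2,2,0,0); (2,2,0,2); (2,2,2,2)
target (2,0,0,0) ∈ {TSO,PSO}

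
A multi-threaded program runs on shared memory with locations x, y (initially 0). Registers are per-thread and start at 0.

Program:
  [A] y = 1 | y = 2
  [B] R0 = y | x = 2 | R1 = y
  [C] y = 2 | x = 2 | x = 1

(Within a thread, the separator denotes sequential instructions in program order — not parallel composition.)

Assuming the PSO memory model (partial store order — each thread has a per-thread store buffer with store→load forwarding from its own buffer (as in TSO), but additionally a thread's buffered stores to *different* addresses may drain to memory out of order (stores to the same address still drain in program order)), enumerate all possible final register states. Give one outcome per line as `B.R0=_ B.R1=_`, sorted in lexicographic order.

outcome vector order: (B.R0,B.R1)
|PSO outcomes| = 7

B.R0=0 B.R1=0
B.R0=0 B.R1=1
B.R0=0 B.R1=2
B.R0=1 B.R1=1
B.R0=1 B.R1=2
B.R0=2 B.R1=1
B.R0=2 B.R1=2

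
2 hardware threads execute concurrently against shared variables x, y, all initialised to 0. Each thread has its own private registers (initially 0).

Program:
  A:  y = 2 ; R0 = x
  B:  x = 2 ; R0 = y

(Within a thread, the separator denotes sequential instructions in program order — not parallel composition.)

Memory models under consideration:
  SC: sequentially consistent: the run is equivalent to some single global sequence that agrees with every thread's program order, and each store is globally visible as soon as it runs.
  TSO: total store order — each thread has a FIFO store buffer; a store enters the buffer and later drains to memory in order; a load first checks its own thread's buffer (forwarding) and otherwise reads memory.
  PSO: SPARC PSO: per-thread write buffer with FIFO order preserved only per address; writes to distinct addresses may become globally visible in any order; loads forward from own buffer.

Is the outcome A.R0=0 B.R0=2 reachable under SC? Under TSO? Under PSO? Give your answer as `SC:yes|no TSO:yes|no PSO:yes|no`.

SC:yes TSO:yes PSO:yes

outcome vector order: (A.R0,B.R0)
SC (3): (0,2), (2,0), (2,2)
TSO (4): (0,0), (0,2), (2,0), (2,2)
PSO (4): (0,0), (0,2), (2,0), (2,2)
target (0,2) ∈ {SC,TSO,PSO}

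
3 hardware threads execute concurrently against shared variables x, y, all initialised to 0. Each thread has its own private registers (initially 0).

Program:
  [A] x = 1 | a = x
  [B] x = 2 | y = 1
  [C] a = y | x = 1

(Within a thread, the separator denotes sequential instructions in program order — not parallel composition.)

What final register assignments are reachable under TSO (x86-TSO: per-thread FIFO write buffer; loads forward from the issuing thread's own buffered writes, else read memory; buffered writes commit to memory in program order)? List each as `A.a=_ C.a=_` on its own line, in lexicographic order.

A.a=1 C.a=0
A.a=1 C.a=1
A.a=2 C.a=0
A.a=2 C.a=1

outcome vector order: (A.a,C.a)
|TSO outcomes| = 4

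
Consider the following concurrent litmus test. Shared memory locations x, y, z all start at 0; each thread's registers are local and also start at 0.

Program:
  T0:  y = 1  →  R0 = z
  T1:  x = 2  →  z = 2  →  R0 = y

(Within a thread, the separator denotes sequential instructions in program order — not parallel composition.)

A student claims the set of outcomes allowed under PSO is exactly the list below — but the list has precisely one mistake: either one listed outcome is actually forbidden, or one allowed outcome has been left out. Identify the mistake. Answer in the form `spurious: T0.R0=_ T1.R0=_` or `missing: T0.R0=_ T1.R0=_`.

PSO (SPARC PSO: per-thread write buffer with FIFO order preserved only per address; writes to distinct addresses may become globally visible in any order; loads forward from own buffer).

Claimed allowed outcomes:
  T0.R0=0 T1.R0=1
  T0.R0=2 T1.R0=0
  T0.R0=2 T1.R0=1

missing: T0.R0=0 T1.R0=0

outcome vector order: (T0.R0,T1.R0)
[PSO] allowed = {(0,0); (0,1); (2,0); (2,1)}
PSO∖claimed = {(0,0)}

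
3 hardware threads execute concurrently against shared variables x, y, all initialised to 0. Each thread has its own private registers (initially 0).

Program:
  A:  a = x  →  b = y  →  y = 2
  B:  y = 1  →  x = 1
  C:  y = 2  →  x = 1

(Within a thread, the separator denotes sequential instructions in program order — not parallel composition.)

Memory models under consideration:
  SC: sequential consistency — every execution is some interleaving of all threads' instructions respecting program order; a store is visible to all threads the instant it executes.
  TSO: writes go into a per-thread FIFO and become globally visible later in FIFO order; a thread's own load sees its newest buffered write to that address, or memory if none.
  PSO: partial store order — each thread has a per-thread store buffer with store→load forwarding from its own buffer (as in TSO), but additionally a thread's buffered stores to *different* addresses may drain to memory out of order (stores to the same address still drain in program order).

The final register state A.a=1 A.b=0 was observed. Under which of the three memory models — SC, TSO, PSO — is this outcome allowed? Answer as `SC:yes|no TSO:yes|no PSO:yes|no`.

outcome vector order: (A.a,A.b)
SC (5): (0,0) (0,1) (0,2) (1,1) (1,2)
TSO (5): (0,0) (0,1) (0,2) (1,1) (1,2)
PSO (6): (0,0) (0,1) (0,2) (1,0) (1,1) (1,2)
target (1,0) ∈ {PSO}

SC:no TSO:no PSO:yes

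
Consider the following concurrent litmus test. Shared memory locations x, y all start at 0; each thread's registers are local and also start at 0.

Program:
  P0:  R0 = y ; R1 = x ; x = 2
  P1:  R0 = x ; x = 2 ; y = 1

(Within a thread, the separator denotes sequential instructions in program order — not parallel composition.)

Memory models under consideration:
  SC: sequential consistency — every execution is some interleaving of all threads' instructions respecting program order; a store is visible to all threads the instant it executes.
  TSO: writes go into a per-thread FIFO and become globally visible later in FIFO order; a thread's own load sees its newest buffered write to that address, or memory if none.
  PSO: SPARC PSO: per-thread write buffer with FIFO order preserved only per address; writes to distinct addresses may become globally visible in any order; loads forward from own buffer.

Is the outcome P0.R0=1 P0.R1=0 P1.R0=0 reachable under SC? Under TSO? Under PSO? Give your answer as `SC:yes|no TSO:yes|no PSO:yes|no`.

outcome vector order: (P0.R0,P0.R1,P1.R0)
SC: 4 outcomes — {0/0/0 0/0/2 0/2/0 1/2/0}
TSO: 4 outcomes — {0/0/0 0/0/2 0/2/0 1/2/0}
PSO: 5 outcomes — {0/0/0 0/0/2 0/2/0 1/0/0 1/2/0}
target 1/0/0 ∈ {PSO}

SC:no TSO:no PSO:yes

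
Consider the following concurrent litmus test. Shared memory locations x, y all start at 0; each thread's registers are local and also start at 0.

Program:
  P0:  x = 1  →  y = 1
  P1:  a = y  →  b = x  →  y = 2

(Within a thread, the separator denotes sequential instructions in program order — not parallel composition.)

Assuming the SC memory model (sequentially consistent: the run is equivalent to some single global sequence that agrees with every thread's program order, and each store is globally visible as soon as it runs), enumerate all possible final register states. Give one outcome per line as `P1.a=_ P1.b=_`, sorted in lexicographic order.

outcome vector order: (P1.a,P1.b)
|SC outcomes| = 3

P1.a=0 P1.b=0
P1.a=0 P1.b=1
P1.a=1 P1.b=1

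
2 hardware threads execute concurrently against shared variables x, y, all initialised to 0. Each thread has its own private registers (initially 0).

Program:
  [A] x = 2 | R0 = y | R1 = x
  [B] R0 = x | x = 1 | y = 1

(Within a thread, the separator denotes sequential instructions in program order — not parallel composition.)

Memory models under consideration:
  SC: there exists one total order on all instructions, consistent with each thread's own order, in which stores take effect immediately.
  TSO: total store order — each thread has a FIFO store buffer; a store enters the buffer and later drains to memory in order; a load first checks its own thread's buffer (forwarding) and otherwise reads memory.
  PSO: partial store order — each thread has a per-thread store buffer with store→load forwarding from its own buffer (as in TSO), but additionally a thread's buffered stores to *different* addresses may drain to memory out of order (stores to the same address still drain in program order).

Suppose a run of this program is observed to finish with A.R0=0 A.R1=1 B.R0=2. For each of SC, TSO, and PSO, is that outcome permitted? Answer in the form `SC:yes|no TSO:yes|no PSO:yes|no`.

SC:yes TSO:yes PSO:yes

outcome vector order: (A.R0,A.R1,B.R0)
[SC] allowed = {010; 012; 020; 022; 110; 112; 120}
[TSO] allowed = {010; 012; 020; 022; 110; 112; 120}
[PSO] allowed = {010; 012; 020; 022; 110; 112; 120; 122}
target 012 ∈ {SC,TSO,PSO}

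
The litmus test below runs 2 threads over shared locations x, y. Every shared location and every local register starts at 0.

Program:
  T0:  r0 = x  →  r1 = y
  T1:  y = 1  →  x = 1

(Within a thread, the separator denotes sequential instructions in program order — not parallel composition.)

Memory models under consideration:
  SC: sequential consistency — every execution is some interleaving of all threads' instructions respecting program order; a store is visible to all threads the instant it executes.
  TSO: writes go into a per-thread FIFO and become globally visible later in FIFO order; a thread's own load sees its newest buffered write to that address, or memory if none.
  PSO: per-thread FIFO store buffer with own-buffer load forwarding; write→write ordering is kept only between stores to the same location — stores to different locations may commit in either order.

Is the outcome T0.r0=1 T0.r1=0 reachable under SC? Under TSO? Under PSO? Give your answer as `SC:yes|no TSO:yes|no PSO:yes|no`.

outcome vector order: (T0.r0,T0.r1)
under SC → <0 0>; <0 1>; <1 1>
under TSO → <0 0>; <0 1>; <1 1>
under PSO → <0 0>; <0 1>; <1 0>; <1 1>
target <1 0> ∈ {PSO}

SC:no TSO:no PSO:yes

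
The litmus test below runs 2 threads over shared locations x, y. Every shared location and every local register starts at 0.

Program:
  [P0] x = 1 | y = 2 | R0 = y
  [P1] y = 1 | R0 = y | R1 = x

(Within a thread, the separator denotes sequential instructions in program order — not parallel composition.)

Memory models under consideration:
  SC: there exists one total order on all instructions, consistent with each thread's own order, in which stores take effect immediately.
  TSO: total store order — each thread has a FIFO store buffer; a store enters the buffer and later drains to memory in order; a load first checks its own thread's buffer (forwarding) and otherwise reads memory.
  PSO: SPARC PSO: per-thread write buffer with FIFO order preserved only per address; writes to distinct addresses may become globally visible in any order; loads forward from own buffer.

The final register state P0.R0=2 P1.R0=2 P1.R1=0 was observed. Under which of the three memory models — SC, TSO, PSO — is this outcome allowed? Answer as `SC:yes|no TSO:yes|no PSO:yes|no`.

outcome vector order: (P0.R0,P1.R0,P1.R1)
under SC → 1/1/1 2/1/0 2/1/1 2/2/1
under TSO → 1/1/0 1/1/1 2/1/0 2/1/1 2/2/1
under PSO → 1/1/0 1/1/1 2/1/0 2/1/1 2/2/0 2/2/1
target 2/2/0 ∈ {PSO}

SC:no TSO:no PSO:yes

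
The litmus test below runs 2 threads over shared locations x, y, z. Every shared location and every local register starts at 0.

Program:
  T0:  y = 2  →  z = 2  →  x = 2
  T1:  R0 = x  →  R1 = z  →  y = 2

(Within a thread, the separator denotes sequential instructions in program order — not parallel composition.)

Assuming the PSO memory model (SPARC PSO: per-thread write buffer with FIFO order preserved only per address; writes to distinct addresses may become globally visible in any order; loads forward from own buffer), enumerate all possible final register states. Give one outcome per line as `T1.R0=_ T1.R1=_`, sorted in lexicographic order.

T1.R0=0 T1.R1=0
T1.R0=0 T1.R1=2
T1.R0=2 T1.R1=0
T1.R0=2 T1.R1=2

outcome vector order: (T1.R0,T1.R1)
|PSO outcomes| = 4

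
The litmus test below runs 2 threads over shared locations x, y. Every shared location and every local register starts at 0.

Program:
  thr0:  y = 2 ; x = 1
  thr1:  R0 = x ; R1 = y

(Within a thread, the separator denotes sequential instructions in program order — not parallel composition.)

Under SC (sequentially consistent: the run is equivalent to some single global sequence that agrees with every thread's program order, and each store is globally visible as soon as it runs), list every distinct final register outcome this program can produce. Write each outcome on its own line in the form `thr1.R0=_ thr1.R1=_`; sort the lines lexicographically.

thr1.R0=0 thr1.R1=0
thr1.R0=0 thr1.R1=2
thr1.R0=1 thr1.R1=2

outcome vector order: (thr1.R0,thr1.R1)
|SC outcomes| = 3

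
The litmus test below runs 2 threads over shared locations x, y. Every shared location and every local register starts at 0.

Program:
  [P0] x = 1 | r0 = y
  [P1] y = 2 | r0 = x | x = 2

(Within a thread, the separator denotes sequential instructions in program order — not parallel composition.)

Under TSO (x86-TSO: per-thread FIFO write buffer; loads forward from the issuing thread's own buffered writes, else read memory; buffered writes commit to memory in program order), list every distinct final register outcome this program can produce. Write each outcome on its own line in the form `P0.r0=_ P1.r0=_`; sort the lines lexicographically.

P0.r0=0 P1.r0=0
P0.r0=0 P1.r0=1
P0.r0=2 P1.r0=0
P0.r0=2 P1.r0=1

outcome vector order: (P0.r0,P1.r0)
|TSO outcomes| = 4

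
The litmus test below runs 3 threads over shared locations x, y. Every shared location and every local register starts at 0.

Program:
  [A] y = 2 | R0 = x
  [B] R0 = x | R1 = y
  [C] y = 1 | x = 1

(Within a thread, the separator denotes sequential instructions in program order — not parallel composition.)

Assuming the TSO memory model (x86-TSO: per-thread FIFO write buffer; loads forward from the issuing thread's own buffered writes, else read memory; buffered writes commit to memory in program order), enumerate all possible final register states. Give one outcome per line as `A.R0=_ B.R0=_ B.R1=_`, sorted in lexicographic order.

A.R0=0 B.R0=0 B.R1=0
A.R0=0 B.R0=0 B.R1=1
A.R0=0 B.R0=0 B.R1=2
A.R0=0 B.R0=1 B.R1=1
A.R0=0 B.R0=1 B.R1=2
A.R0=1 B.R0=0 B.R1=0
A.R0=1 B.R0=0 B.R1=1
A.R0=1 B.R0=0 B.R1=2
A.R0=1 B.R0=1 B.R1=1
A.R0=1 B.R0=1 B.R1=2

outcome vector order: (A.R0,B.R0,B.R1)
|TSO outcomes| = 10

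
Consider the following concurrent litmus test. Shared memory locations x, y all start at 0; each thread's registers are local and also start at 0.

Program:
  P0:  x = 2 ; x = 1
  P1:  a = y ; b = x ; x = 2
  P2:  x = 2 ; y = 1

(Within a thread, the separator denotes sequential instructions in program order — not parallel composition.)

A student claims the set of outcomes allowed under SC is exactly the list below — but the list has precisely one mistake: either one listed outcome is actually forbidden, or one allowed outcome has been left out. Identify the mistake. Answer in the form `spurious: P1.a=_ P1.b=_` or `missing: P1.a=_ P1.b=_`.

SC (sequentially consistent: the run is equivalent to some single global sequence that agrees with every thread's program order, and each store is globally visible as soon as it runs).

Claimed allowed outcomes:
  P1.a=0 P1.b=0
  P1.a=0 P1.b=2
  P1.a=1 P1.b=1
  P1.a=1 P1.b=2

outcome vector order: (P1.a,P1.b)
SC (5): 00, 01, 02, 11, 12
SC∖claimed = {01}

missing: P1.a=0 P1.b=1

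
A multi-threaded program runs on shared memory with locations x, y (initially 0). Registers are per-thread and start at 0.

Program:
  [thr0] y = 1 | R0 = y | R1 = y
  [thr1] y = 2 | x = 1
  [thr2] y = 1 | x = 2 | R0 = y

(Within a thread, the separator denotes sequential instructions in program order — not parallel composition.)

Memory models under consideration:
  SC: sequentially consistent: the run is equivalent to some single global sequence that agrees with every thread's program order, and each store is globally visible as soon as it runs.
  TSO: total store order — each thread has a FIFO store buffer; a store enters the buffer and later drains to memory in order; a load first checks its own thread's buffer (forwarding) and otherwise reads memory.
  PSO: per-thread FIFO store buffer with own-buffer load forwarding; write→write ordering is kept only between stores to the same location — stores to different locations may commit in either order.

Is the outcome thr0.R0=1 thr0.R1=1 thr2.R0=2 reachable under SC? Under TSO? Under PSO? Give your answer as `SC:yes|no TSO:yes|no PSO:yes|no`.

outcome vector order: (thr0.R0,thr0.R1,thr2.R0)
under SC → 111, 112, 121, 122, 211, 221, 222
under TSO → 111, 112, 121, 122, 211, 221, 222
under PSO → 111, 112, 121, 122, 211, 221, 222
target 112 ∈ {SC,TSO,PSO}

SC:yes TSO:yes PSO:yes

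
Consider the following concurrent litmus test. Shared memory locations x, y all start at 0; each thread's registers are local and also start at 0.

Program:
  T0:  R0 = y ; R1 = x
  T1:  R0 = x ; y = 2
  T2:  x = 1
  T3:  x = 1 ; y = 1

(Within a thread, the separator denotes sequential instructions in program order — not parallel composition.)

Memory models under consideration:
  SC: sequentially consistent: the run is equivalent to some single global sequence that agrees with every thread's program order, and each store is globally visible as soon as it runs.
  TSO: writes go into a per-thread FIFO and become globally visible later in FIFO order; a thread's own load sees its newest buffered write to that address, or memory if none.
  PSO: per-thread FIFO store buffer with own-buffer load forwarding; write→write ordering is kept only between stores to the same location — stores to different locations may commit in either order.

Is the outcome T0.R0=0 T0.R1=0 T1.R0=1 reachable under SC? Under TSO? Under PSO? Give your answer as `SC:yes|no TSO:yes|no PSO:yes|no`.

SC:yes TSO:yes PSO:yes

outcome vector order: (T0.R0,T0.R1,T1.R0)
SC: 9 outcomes — {(0,0,0); (0,0,1); (0,1,0); (0,1,1); (1,1,0); (1,1,1); (2,0,0); (2,1,0); (2,1,1)}
TSO: 9 outcomes — {(0,0,0); (0,0,1); (0,1,0); (0,1,1); (1,1,0); (1,1,1); (2,0,0); (2,1,0); (2,1,1)}
PSO: 11 outcomes — {(0,0,0); (0,0,1); (0,1,0); (0,1,1); (1,0,0); (1,0,1); (1,1,0); (1,1,1); (2,0,0); (2,1,0); (2,1,1)}
target (0,0,1) ∈ {SC,TSO,PSO}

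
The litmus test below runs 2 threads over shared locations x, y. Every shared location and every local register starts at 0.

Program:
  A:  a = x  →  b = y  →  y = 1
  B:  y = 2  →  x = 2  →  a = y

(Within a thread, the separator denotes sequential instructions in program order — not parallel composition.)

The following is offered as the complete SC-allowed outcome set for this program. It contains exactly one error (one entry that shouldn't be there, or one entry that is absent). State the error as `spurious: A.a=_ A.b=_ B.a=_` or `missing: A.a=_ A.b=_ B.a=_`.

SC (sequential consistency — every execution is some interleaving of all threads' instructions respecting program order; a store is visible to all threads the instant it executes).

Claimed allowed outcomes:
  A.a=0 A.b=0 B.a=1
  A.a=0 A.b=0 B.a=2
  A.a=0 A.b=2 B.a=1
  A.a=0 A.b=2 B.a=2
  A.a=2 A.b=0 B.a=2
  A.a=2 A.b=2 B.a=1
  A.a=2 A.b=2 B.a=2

outcome vector order: (A.a,A.b,B.a)
SC: 6 outcomes — {(0,0,1) (0,0,2) (0,2,1) (0,2,2) (2,2,1) (2,2,2)}
claimed∖SC = {(2,0,2)}

spurious: A.a=2 A.b=0 B.a=2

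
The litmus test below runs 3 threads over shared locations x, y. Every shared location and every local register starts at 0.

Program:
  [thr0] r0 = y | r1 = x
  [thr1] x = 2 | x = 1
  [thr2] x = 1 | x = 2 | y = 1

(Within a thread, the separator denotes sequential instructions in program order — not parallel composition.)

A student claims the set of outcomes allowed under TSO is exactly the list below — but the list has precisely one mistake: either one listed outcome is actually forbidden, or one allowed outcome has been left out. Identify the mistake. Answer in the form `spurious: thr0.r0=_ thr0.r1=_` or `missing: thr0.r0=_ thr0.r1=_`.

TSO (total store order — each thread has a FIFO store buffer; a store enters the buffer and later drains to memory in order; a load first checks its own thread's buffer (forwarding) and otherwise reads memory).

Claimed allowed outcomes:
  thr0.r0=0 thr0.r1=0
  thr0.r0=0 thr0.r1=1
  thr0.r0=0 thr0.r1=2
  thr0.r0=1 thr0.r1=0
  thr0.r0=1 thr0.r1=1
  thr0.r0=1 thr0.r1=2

spurious: thr0.r0=1 thr0.r1=0

outcome vector order: (thr0.r0,thr0.r1)
[TSO] allowed = {(0,0), (0,1), (0,2), (1,1), (1,2)}
claimed∖TSO = {(1,0)}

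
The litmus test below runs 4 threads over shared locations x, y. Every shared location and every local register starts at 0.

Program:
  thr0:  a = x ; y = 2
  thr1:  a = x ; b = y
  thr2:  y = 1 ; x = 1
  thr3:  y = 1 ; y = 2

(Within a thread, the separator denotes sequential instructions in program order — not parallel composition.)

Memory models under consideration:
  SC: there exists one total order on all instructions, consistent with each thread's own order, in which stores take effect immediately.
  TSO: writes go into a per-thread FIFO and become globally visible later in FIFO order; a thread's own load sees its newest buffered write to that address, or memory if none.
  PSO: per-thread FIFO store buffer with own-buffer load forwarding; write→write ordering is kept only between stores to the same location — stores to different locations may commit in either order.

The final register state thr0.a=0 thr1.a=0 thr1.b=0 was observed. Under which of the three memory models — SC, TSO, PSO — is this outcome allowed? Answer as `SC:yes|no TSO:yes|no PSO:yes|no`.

SC:yes TSO:yes PSO:yes

outcome vector order: (thr0.a,thr1.a,thr1.b)
SC (10): 000; 001; 002; 011; 012; 100; 101; 102; 111; 112
TSO (10): 000; 001; 002; 011; 012; 100; 101; 102; 111; 112
PSO (12): 000; 001; 002; 010; 011; 012; 100; 101; 102; 110; 111; 112
target 000 ∈ {SC,TSO,PSO}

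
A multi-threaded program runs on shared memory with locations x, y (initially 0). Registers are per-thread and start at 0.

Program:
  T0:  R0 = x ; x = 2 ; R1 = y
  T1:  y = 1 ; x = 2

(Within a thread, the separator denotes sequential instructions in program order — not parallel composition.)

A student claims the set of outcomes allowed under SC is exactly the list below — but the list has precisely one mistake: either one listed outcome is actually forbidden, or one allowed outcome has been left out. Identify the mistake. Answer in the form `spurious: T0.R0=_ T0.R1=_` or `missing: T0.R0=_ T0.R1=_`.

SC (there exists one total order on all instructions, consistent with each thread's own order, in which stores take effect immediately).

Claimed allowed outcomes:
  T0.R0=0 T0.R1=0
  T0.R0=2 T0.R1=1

missing: T0.R0=0 T0.R1=1

outcome vector order: (T0.R0,T0.R1)
[SC] allowed = {(0,0); (0,1); (2,1)}
SC∖claimed = {(0,1)}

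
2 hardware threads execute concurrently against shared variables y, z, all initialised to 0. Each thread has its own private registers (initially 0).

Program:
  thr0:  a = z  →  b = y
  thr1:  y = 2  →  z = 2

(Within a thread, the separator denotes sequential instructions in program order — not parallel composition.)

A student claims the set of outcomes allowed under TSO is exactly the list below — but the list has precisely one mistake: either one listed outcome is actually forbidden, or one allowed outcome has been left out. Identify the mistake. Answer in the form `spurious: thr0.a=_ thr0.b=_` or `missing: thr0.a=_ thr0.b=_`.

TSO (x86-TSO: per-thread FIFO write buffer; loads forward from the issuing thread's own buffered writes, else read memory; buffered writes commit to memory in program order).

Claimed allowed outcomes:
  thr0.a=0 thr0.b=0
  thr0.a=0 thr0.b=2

outcome vector order: (thr0.a,thr0.b)
TSO (3): 0/0 0/2 2/2
TSO∖claimed = {2/2}

missing: thr0.a=2 thr0.b=2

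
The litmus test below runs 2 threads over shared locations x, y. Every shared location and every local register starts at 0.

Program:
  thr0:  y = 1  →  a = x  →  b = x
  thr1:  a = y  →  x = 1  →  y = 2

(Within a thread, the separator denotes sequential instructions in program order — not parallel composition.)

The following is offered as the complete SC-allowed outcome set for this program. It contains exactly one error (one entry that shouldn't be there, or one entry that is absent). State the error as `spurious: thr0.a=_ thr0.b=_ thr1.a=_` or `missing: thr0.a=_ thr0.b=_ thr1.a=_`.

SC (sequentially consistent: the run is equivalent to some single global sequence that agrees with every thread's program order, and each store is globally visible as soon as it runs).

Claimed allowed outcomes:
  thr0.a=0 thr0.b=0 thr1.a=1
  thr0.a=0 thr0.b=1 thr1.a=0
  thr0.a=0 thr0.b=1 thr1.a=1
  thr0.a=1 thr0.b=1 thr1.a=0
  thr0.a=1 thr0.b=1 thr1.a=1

missing: thr0.a=0 thr0.b=0 thr1.a=0

outcome vector order: (thr0.a,thr0.b,thr1.a)
SC (6): 0/0/0, 0/0/1, 0/1/0, 0/1/1, 1/1/0, 1/1/1
SC∖claimed = {0/0/0}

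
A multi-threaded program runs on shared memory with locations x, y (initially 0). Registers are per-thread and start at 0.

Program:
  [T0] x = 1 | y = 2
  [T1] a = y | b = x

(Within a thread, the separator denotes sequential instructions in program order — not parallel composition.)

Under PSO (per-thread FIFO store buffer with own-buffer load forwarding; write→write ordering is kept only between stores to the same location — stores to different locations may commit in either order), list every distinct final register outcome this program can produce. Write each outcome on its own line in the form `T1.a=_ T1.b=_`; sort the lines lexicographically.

outcome vector order: (T1.a,T1.b)
|PSO outcomes| = 4

T1.a=0 T1.b=0
T1.a=0 T1.b=1
T1.a=2 T1.b=0
T1.a=2 T1.b=1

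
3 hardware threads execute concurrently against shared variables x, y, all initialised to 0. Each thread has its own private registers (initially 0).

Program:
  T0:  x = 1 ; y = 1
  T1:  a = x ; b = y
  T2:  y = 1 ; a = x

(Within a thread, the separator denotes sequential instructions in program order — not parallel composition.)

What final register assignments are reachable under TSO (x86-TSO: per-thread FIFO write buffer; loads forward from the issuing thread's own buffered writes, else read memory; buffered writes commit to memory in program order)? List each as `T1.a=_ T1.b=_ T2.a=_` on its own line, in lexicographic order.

T1.a=0 T1.b=0 T2.a=0
T1.a=0 T1.b=0 T2.a=1
T1.a=0 T1.b=1 T2.a=0
T1.a=0 T1.b=1 T2.a=1
T1.a=1 T1.b=0 T2.a=0
T1.a=1 T1.b=0 T2.a=1
T1.a=1 T1.b=1 T2.a=0
T1.a=1 T1.b=1 T2.a=1

outcome vector order: (T1.a,T1.b,T2.a)
|TSO outcomes| = 8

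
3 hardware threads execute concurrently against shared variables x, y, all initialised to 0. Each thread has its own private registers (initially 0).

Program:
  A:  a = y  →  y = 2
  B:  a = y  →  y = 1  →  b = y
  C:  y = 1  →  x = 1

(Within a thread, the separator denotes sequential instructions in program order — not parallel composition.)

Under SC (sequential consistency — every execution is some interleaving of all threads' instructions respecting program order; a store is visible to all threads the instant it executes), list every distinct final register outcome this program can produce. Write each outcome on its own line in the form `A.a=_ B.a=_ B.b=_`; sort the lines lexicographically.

outcome vector order: (A.a,B.a,B.b)
|SC outcomes| = 10

A.a=0 B.a=0 B.b=1
A.a=0 B.a=0 B.b=2
A.a=0 B.a=1 B.b=1
A.a=0 B.a=1 B.b=2
A.a=0 B.a=2 B.b=1
A.a=1 B.a=0 B.b=1
A.a=1 B.a=0 B.b=2
A.a=1 B.a=1 B.b=1
A.a=1 B.a=1 B.b=2
A.a=1 B.a=2 B.b=1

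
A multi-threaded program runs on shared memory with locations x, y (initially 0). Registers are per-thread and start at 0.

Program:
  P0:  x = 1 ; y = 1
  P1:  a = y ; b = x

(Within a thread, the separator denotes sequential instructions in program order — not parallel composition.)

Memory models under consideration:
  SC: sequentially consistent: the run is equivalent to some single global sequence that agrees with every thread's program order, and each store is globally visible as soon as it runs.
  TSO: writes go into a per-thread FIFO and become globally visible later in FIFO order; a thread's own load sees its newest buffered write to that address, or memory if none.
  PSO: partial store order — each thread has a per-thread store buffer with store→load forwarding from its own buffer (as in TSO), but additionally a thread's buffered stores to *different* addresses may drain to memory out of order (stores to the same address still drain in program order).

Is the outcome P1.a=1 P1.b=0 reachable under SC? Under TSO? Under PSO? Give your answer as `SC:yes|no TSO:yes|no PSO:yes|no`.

SC:no TSO:no PSO:yes

outcome vector order: (P1.a,P1.b)
under SC → 00; 01; 11
under TSO → 00; 01; 11
under PSO → 00; 01; 10; 11
target 10 ∈ {PSO}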